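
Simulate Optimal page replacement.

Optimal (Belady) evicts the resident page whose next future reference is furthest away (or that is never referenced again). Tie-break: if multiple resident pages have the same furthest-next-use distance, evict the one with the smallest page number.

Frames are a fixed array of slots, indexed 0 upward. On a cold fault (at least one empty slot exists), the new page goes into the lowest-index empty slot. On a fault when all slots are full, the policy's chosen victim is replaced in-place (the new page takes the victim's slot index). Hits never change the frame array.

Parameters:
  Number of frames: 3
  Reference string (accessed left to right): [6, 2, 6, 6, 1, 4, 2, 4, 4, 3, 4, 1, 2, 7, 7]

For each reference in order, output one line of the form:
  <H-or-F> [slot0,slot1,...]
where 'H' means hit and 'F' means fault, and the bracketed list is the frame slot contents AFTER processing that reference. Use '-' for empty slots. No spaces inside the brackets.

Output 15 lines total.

F [6,-,-]
F [6,2,-]
H [6,2,-]
H [6,2,-]
F [6,2,1]
F [4,2,1]
H [4,2,1]
H [4,2,1]
H [4,2,1]
F [4,3,1]
H [4,3,1]
H [4,3,1]
F [4,3,2]
F [4,3,7]
H [4,3,7]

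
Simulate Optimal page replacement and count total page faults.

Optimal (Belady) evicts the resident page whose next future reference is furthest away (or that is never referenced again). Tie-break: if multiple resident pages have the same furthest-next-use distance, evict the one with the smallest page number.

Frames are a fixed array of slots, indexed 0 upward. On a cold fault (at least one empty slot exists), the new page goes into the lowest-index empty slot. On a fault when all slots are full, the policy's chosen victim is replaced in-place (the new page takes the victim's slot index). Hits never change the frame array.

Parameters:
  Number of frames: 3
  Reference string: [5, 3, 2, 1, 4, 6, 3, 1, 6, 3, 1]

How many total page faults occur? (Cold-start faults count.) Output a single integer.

Answer: 6

Derivation:
Step 0: ref 5 → FAULT, frames=[5,-,-]
Step 1: ref 3 → FAULT, frames=[5,3,-]
Step 2: ref 2 → FAULT, frames=[5,3,2]
Step 3: ref 1 → FAULT (evict 2), frames=[5,3,1]
Step 4: ref 4 → FAULT (evict 5), frames=[4,3,1]
Step 5: ref 6 → FAULT (evict 4), frames=[6,3,1]
Step 6: ref 3 → HIT, frames=[6,3,1]
Step 7: ref 1 → HIT, frames=[6,3,1]
Step 8: ref 6 → HIT, frames=[6,3,1]
Step 9: ref 3 → HIT, frames=[6,3,1]
Step 10: ref 1 → HIT, frames=[6,3,1]
Total faults: 6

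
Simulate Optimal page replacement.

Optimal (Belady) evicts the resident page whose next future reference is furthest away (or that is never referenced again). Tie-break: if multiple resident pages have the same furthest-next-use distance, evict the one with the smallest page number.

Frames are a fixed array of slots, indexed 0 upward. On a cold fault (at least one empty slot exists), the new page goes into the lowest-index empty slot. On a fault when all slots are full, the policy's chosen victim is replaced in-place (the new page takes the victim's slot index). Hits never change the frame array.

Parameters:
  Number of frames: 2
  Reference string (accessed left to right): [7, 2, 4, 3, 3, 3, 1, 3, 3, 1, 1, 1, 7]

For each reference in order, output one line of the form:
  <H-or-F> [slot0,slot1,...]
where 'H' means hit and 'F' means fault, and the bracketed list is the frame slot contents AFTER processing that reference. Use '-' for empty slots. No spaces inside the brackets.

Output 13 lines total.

F [7,-]
F [7,2]
F [7,4]
F [7,3]
H [7,3]
H [7,3]
F [1,3]
H [1,3]
H [1,3]
H [1,3]
H [1,3]
H [1,3]
F [7,3]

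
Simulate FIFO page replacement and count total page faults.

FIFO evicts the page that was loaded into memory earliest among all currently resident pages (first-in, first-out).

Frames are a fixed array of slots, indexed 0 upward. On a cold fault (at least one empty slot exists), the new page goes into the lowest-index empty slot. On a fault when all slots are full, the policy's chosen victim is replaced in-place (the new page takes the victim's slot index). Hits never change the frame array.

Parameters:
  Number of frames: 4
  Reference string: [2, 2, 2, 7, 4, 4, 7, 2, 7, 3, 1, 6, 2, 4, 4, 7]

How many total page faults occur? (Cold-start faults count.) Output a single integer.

Answer: 9

Derivation:
Step 0: ref 2 → FAULT, frames=[2,-,-,-]
Step 1: ref 2 → HIT, frames=[2,-,-,-]
Step 2: ref 2 → HIT, frames=[2,-,-,-]
Step 3: ref 7 → FAULT, frames=[2,7,-,-]
Step 4: ref 4 → FAULT, frames=[2,7,4,-]
Step 5: ref 4 → HIT, frames=[2,7,4,-]
Step 6: ref 7 → HIT, frames=[2,7,4,-]
Step 7: ref 2 → HIT, frames=[2,7,4,-]
Step 8: ref 7 → HIT, frames=[2,7,4,-]
Step 9: ref 3 → FAULT, frames=[2,7,4,3]
Step 10: ref 1 → FAULT (evict 2), frames=[1,7,4,3]
Step 11: ref 6 → FAULT (evict 7), frames=[1,6,4,3]
Step 12: ref 2 → FAULT (evict 4), frames=[1,6,2,3]
Step 13: ref 4 → FAULT (evict 3), frames=[1,6,2,4]
Step 14: ref 4 → HIT, frames=[1,6,2,4]
Step 15: ref 7 → FAULT (evict 1), frames=[7,6,2,4]
Total faults: 9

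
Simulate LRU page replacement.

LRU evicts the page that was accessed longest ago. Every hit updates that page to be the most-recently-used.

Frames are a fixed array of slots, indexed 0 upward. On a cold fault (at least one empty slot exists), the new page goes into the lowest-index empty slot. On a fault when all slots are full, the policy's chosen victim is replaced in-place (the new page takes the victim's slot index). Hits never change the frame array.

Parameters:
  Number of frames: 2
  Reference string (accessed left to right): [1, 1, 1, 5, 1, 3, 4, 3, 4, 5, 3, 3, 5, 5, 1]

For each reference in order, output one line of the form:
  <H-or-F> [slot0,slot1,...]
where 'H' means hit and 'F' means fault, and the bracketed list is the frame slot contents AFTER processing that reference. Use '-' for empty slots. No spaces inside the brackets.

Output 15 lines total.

F [1,-]
H [1,-]
H [1,-]
F [1,5]
H [1,5]
F [1,3]
F [4,3]
H [4,3]
H [4,3]
F [4,5]
F [3,5]
H [3,5]
H [3,5]
H [3,5]
F [1,5]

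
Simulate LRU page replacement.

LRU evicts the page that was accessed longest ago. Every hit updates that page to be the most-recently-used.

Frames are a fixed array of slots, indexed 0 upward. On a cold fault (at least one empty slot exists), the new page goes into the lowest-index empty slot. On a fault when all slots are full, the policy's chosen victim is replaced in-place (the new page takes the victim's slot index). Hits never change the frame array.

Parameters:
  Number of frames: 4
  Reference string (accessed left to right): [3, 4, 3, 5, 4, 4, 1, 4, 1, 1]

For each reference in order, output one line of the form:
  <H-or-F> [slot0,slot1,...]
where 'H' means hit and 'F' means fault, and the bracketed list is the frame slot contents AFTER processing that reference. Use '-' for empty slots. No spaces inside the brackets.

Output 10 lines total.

F [3,-,-,-]
F [3,4,-,-]
H [3,4,-,-]
F [3,4,5,-]
H [3,4,5,-]
H [3,4,5,-]
F [3,4,5,1]
H [3,4,5,1]
H [3,4,5,1]
H [3,4,5,1]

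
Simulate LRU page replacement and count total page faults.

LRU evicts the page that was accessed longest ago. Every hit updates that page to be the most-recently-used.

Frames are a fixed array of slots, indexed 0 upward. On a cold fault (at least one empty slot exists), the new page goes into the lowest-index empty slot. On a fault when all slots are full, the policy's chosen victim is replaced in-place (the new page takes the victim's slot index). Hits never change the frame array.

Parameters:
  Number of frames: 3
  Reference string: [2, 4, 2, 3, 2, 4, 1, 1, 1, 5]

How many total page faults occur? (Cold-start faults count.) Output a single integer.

Answer: 5

Derivation:
Step 0: ref 2 → FAULT, frames=[2,-,-]
Step 1: ref 4 → FAULT, frames=[2,4,-]
Step 2: ref 2 → HIT, frames=[2,4,-]
Step 3: ref 3 → FAULT, frames=[2,4,3]
Step 4: ref 2 → HIT, frames=[2,4,3]
Step 5: ref 4 → HIT, frames=[2,4,3]
Step 6: ref 1 → FAULT (evict 3), frames=[2,4,1]
Step 7: ref 1 → HIT, frames=[2,4,1]
Step 8: ref 1 → HIT, frames=[2,4,1]
Step 9: ref 5 → FAULT (evict 2), frames=[5,4,1]
Total faults: 5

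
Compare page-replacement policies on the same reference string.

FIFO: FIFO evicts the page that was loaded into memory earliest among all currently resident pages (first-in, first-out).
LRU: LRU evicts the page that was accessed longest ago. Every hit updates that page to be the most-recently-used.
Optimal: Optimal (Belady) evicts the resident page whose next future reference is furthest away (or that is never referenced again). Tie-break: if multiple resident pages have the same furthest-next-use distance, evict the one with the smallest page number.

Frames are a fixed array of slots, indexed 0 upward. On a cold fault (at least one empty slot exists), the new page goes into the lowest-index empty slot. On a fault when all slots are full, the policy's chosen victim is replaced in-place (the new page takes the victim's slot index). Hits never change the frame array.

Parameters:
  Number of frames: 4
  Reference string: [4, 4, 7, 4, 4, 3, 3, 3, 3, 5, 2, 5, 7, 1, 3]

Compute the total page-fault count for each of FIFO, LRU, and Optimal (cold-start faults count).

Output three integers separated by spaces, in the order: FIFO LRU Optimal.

Answer: 6 8 6

Derivation:
--- FIFO ---
  step 0: ref 4 -> FAULT, frames=[4,-,-,-] (faults so far: 1)
  step 1: ref 4 -> HIT, frames=[4,-,-,-] (faults so far: 1)
  step 2: ref 7 -> FAULT, frames=[4,7,-,-] (faults so far: 2)
  step 3: ref 4 -> HIT, frames=[4,7,-,-] (faults so far: 2)
  step 4: ref 4 -> HIT, frames=[4,7,-,-] (faults so far: 2)
  step 5: ref 3 -> FAULT, frames=[4,7,3,-] (faults so far: 3)
  step 6: ref 3 -> HIT, frames=[4,7,3,-] (faults so far: 3)
  step 7: ref 3 -> HIT, frames=[4,7,3,-] (faults so far: 3)
  step 8: ref 3 -> HIT, frames=[4,7,3,-] (faults so far: 3)
  step 9: ref 5 -> FAULT, frames=[4,7,3,5] (faults so far: 4)
  step 10: ref 2 -> FAULT, evict 4, frames=[2,7,3,5] (faults so far: 5)
  step 11: ref 5 -> HIT, frames=[2,7,3,5] (faults so far: 5)
  step 12: ref 7 -> HIT, frames=[2,7,3,5] (faults so far: 5)
  step 13: ref 1 -> FAULT, evict 7, frames=[2,1,3,5] (faults so far: 6)
  step 14: ref 3 -> HIT, frames=[2,1,3,5] (faults so far: 6)
  FIFO total faults: 6
--- LRU ---
  step 0: ref 4 -> FAULT, frames=[4,-,-,-] (faults so far: 1)
  step 1: ref 4 -> HIT, frames=[4,-,-,-] (faults so far: 1)
  step 2: ref 7 -> FAULT, frames=[4,7,-,-] (faults so far: 2)
  step 3: ref 4 -> HIT, frames=[4,7,-,-] (faults so far: 2)
  step 4: ref 4 -> HIT, frames=[4,7,-,-] (faults so far: 2)
  step 5: ref 3 -> FAULT, frames=[4,7,3,-] (faults so far: 3)
  step 6: ref 3 -> HIT, frames=[4,7,3,-] (faults so far: 3)
  step 7: ref 3 -> HIT, frames=[4,7,3,-] (faults so far: 3)
  step 8: ref 3 -> HIT, frames=[4,7,3,-] (faults so far: 3)
  step 9: ref 5 -> FAULT, frames=[4,7,3,5] (faults so far: 4)
  step 10: ref 2 -> FAULT, evict 7, frames=[4,2,3,5] (faults so far: 5)
  step 11: ref 5 -> HIT, frames=[4,2,3,5] (faults so far: 5)
  step 12: ref 7 -> FAULT, evict 4, frames=[7,2,3,5] (faults so far: 6)
  step 13: ref 1 -> FAULT, evict 3, frames=[7,2,1,5] (faults so far: 7)
  step 14: ref 3 -> FAULT, evict 2, frames=[7,3,1,5] (faults so far: 8)
  LRU total faults: 8
--- Optimal ---
  step 0: ref 4 -> FAULT, frames=[4,-,-,-] (faults so far: 1)
  step 1: ref 4 -> HIT, frames=[4,-,-,-] (faults so far: 1)
  step 2: ref 7 -> FAULT, frames=[4,7,-,-] (faults so far: 2)
  step 3: ref 4 -> HIT, frames=[4,7,-,-] (faults so far: 2)
  step 4: ref 4 -> HIT, frames=[4,7,-,-] (faults so far: 2)
  step 5: ref 3 -> FAULT, frames=[4,7,3,-] (faults so far: 3)
  step 6: ref 3 -> HIT, frames=[4,7,3,-] (faults so far: 3)
  step 7: ref 3 -> HIT, frames=[4,7,3,-] (faults so far: 3)
  step 8: ref 3 -> HIT, frames=[4,7,3,-] (faults so far: 3)
  step 9: ref 5 -> FAULT, frames=[4,7,3,5] (faults so far: 4)
  step 10: ref 2 -> FAULT, evict 4, frames=[2,7,3,5] (faults so far: 5)
  step 11: ref 5 -> HIT, frames=[2,7,3,5] (faults so far: 5)
  step 12: ref 7 -> HIT, frames=[2,7,3,5] (faults so far: 5)
  step 13: ref 1 -> FAULT, evict 2, frames=[1,7,3,5] (faults so far: 6)
  step 14: ref 3 -> HIT, frames=[1,7,3,5] (faults so far: 6)
  Optimal total faults: 6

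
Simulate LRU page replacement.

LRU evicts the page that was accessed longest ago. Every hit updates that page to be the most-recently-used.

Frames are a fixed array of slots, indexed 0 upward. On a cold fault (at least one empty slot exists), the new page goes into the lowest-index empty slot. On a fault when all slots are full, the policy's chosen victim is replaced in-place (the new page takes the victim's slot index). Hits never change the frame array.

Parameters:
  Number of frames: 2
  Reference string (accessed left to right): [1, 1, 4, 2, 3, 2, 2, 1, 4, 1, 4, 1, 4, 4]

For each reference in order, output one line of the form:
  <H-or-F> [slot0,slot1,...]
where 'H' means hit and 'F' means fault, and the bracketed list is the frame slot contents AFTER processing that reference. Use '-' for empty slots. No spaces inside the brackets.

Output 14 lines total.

F [1,-]
H [1,-]
F [1,4]
F [2,4]
F [2,3]
H [2,3]
H [2,3]
F [2,1]
F [4,1]
H [4,1]
H [4,1]
H [4,1]
H [4,1]
H [4,1]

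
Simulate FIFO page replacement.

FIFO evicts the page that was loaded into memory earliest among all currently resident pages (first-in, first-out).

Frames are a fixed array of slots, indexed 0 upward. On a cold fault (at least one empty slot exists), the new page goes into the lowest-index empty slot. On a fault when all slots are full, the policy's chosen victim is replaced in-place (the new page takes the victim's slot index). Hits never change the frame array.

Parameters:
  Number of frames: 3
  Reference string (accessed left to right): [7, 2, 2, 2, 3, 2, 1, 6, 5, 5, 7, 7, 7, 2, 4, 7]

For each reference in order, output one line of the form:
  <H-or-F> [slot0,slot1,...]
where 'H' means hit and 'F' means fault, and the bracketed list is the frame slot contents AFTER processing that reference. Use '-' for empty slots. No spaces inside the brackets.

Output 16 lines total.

F [7,-,-]
F [7,2,-]
H [7,2,-]
H [7,2,-]
F [7,2,3]
H [7,2,3]
F [1,2,3]
F [1,6,3]
F [1,6,5]
H [1,6,5]
F [7,6,5]
H [7,6,5]
H [7,6,5]
F [7,2,5]
F [7,2,4]
H [7,2,4]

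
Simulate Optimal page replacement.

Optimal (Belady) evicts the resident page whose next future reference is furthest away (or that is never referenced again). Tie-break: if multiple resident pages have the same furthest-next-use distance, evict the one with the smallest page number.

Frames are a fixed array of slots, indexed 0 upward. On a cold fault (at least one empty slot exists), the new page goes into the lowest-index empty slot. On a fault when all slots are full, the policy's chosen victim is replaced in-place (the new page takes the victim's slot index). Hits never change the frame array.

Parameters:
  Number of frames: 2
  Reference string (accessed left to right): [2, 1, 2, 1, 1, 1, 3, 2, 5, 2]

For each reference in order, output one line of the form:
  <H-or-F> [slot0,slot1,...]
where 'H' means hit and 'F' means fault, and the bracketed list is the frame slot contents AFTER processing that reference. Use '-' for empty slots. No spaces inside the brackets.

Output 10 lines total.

F [2,-]
F [2,1]
H [2,1]
H [2,1]
H [2,1]
H [2,1]
F [2,3]
H [2,3]
F [2,5]
H [2,5]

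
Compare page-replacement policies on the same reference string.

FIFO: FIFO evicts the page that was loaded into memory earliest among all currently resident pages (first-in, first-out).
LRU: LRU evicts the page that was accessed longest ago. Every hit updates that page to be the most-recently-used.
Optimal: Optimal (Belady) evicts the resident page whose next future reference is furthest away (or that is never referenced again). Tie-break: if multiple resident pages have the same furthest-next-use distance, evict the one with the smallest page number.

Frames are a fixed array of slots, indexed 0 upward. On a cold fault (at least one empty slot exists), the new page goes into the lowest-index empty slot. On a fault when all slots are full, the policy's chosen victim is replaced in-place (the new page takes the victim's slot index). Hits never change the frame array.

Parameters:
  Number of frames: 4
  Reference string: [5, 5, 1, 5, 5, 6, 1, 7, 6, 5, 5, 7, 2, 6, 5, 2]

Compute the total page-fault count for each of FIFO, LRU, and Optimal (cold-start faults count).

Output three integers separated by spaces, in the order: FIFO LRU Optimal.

--- FIFO ---
  step 0: ref 5 -> FAULT, frames=[5,-,-,-] (faults so far: 1)
  step 1: ref 5 -> HIT, frames=[5,-,-,-] (faults so far: 1)
  step 2: ref 1 -> FAULT, frames=[5,1,-,-] (faults so far: 2)
  step 3: ref 5 -> HIT, frames=[5,1,-,-] (faults so far: 2)
  step 4: ref 5 -> HIT, frames=[5,1,-,-] (faults so far: 2)
  step 5: ref 6 -> FAULT, frames=[5,1,6,-] (faults so far: 3)
  step 6: ref 1 -> HIT, frames=[5,1,6,-] (faults so far: 3)
  step 7: ref 7 -> FAULT, frames=[5,1,6,7] (faults so far: 4)
  step 8: ref 6 -> HIT, frames=[5,1,6,7] (faults so far: 4)
  step 9: ref 5 -> HIT, frames=[5,1,6,7] (faults so far: 4)
  step 10: ref 5 -> HIT, frames=[5,1,6,7] (faults so far: 4)
  step 11: ref 7 -> HIT, frames=[5,1,6,7] (faults so far: 4)
  step 12: ref 2 -> FAULT, evict 5, frames=[2,1,6,7] (faults so far: 5)
  step 13: ref 6 -> HIT, frames=[2,1,6,7] (faults so far: 5)
  step 14: ref 5 -> FAULT, evict 1, frames=[2,5,6,7] (faults so far: 6)
  step 15: ref 2 -> HIT, frames=[2,5,6,7] (faults so far: 6)
  FIFO total faults: 6
--- LRU ---
  step 0: ref 5 -> FAULT, frames=[5,-,-,-] (faults so far: 1)
  step 1: ref 5 -> HIT, frames=[5,-,-,-] (faults so far: 1)
  step 2: ref 1 -> FAULT, frames=[5,1,-,-] (faults so far: 2)
  step 3: ref 5 -> HIT, frames=[5,1,-,-] (faults so far: 2)
  step 4: ref 5 -> HIT, frames=[5,1,-,-] (faults so far: 2)
  step 5: ref 6 -> FAULT, frames=[5,1,6,-] (faults so far: 3)
  step 6: ref 1 -> HIT, frames=[5,1,6,-] (faults so far: 3)
  step 7: ref 7 -> FAULT, frames=[5,1,6,7] (faults so far: 4)
  step 8: ref 6 -> HIT, frames=[5,1,6,7] (faults so far: 4)
  step 9: ref 5 -> HIT, frames=[5,1,6,7] (faults so far: 4)
  step 10: ref 5 -> HIT, frames=[5,1,6,7] (faults so far: 4)
  step 11: ref 7 -> HIT, frames=[5,1,6,7] (faults so far: 4)
  step 12: ref 2 -> FAULT, evict 1, frames=[5,2,6,7] (faults so far: 5)
  step 13: ref 6 -> HIT, frames=[5,2,6,7] (faults so far: 5)
  step 14: ref 5 -> HIT, frames=[5,2,6,7] (faults so far: 5)
  step 15: ref 2 -> HIT, frames=[5,2,6,7] (faults so far: 5)
  LRU total faults: 5
--- Optimal ---
  step 0: ref 5 -> FAULT, frames=[5,-,-,-] (faults so far: 1)
  step 1: ref 5 -> HIT, frames=[5,-,-,-] (faults so far: 1)
  step 2: ref 1 -> FAULT, frames=[5,1,-,-] (faults so far: 2)
  step 3: ref 5 -> HIT, frames=[5,1,-,-] (faults so far: 2)
  step 4: ref 5 -> HIT, frames=[5,1,-,-] (faults so far: 2)
  step 5: ref 6 -> FAULT, frames=[5,1,6,-] (faults so far: 3)
  step 6: ref 1 -> HIT, frames=[5,1,6,-] (faults so far: 3)
  step 7: ref 7 -> FAULT, frames=[5,1,6,7] (faults so far: 4)
  step 8: ref 6 -> HIT, frames=[5,1,6,7] (faults so far: 4)
  step 9: ref 5 -> HIT, frames=[5,1,6,7] (faults so far: 4)
  step 10: ref 5 -> HIT, frames=[5,1,6,7] (faults so far: 4)
  step 11: ref 7 -> HIT, frames=[5,1,6,7] (faults so far: 4)
  step 12: ref 2 -> FAULT, evict 1, frames=[5,2,6,7] (faults so far: 5)
  step 13: ref 6 -> HIT, frames=[5,2,6,7] (faults so far: 5)
  step 14: ref 5 -> HIT, frames=[5,2,6,7] (faults so far: 5)
  step 15: ref 2 -> HIT, frames=[5,2,6,7] (faults so far: 5)
  Optimal total faults: 5

Answer: 6 5 5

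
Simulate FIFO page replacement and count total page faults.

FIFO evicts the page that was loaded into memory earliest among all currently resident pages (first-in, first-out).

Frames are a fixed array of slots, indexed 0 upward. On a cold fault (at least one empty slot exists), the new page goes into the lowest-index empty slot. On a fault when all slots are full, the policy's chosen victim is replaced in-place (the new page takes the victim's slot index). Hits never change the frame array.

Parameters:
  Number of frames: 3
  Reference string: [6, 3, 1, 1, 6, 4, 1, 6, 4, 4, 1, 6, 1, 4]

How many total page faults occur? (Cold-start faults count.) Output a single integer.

Step 0: ref 6 → FAULT, frames=[6,-,-]
Step 1: ref 3 → FAULT, frames=[6,3,-]
Step 2: ref 1 → FAULT, frames=[6,3,1]
Step 3: ref 1 → HIT, frames=[6,3,1]
Step 4: ref 6 → HIT, frames=[6,3,1]
Step 5: ref 4 → FAULT (evict 6), frames=[4,3,1]
Step 6: ref 1 → HIT, frames=[4,3,1]
Step 7: ref 6 → FAULT (evict 3), frames=[4,6,1]
Step 8: ref 4 → HIT, frames=[4,6,1]
Step 9: ref 4 → HIT, frames=[4,6,1]
Step 10: ref 1 → HIT, frames=[4,6,1]
Step 11: ref 6 → HIT, frames=[4,6,1]
Step 12: ref 1 → HIT, frames=[4,6,1]
Step 13: ref 4 → HIT, frames=[4,6,1]
Total faults: 5

Answer: 5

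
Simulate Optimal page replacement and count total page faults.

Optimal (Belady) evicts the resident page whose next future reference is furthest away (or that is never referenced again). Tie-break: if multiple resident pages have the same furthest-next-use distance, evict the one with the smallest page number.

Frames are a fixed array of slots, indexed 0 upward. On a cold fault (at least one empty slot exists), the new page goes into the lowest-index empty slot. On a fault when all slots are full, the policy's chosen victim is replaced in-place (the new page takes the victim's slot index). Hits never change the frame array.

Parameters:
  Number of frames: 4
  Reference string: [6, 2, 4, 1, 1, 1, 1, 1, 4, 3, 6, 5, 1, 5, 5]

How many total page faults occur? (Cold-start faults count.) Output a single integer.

Answer: 6

Derivation:
Step 0: ref 6 → FAULT, frames=[6,-,-,-]
Step 1: ref 2 → FAULT, frames=[6,2,-,-]
Step 2: ref 4 → FAULT, frames=[6,2,4,-]
Step 3: ref 1 → FAULT, frames=[6,2,4,1]
Step 4: ref 1 → HIT, frames=[6,2,4,1]
Step 5: ref 1 → HIT, frames=[6,2,4,1]
Step 6: ref 1 → HIT, frames=[6,2,4,1]
Step 7: ref 1 → HIT, frames=[6,2,4,1]
Step 8: ref 4 → HIT, frames=[6,2,4,1]
Step 9: ref 3 → FAULT (evict 2), frames=[6,3,4,1]
Step 10: ref 6 → HIT, frames=[6,3,4,1]
Step 11: ref 5 → FAULT (evict 3), frames=[6,5,4,1]
Step 12: ref 1 → HIT, frames=[6,5,4,1]
Step 13: ref 5 → HIT, frames=[6,5,4,1]
Step 14: ref 5 → HIT, frames=[6,5,4,1]
Total faults: 6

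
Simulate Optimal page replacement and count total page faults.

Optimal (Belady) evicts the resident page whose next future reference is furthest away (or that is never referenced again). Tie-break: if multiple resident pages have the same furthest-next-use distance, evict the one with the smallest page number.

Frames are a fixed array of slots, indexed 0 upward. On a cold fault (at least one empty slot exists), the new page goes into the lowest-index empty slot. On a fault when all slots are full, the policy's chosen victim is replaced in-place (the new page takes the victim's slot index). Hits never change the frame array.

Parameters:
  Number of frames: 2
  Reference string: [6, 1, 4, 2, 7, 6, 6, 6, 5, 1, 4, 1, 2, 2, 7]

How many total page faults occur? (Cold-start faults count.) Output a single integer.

Step 0: ref 6 → FAULT, frames=[6,-]
Step 1: ref 1 → FAULT, frames=[6,1]
Step 2: ref 4 → FAULT (evict 1), frames=[6,4]
Step 3: ref 2 → FAULT (evict 4), frames=[6,2]
Step 4: ref 7 → FAULT (evict 2), frames=[6,7]
Step 5: ref 6 → HIT, frames=[6,7]
Step 6: ref 6 → HIT, frames=[6,7]
Step 7: ref 6 → HIT, frames=[6,7]
Step 8: ref 5 → FAULT (evict 6), frames=[5,7]
Step 9: ref 1 → FAULT (evict 5), frames=[1,7]
Step 10: ref 4 → FAULT (evict 7), frames=[1,4]
Step 11: ref 1 → HIT, frames=[1,4]
Step 12: ref 2 → FAULT (evict 1), frames=[2,4]
Step 13: ref 2 → HIT, frames=[2,4]
Step 14: ref 7 → FAULT (evict 2), frames=[7,4]
Total faults: 10

Answer: 10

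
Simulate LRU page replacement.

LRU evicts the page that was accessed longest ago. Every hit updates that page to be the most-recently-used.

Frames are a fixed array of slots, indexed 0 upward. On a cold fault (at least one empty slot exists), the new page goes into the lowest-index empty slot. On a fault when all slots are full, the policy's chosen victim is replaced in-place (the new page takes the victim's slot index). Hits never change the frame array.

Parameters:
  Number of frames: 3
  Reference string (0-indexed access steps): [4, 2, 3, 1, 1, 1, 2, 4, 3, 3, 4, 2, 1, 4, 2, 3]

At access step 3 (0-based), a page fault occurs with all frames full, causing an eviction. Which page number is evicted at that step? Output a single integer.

Step 0: ref 4 -> FAULT, frames=[4,-,-]
Step 1: ref 2 -> FAULT, frames=[4,2,-]
Step 2: ref 3 -> FAULT, frames=[4,2,3]
Step 3: ref 1 -> FAULT, evict 4, frames=[1,2,3]
At step 3: evicted page 4

Answer: 4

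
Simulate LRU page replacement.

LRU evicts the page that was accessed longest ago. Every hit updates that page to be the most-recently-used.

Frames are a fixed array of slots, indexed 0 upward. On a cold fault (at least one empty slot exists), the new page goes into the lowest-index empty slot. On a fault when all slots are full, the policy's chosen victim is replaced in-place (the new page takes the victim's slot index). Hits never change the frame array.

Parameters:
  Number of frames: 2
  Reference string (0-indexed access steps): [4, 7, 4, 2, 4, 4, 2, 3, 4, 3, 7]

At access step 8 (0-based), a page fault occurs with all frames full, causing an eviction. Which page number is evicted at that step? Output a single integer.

Answer: 2

Derivation:
Step 0: ref 4 -> FAULT, frames=[4,-]
Step 1: ref 7 -> FAULT, frames=[4,7]
Step 2: ref 4 -> HIT, frames=[4,7]
Step 3: ref 2 -> FAULT, evict 7, frames=[4,2]
Step 4: ref 4 -> HIT, frames=[4,2]
Step 5: ref 4 -> HIT, frames=[4,2]
Step 6: ref 2 -> HIT, frames=[4,2]
Step 7: ref 3 -> FAULT, evict 4, frames=[3,2]
Step 8: ref 4 -> FAULT, evict 2, frames=[3,4]
At step 8: evicted page 2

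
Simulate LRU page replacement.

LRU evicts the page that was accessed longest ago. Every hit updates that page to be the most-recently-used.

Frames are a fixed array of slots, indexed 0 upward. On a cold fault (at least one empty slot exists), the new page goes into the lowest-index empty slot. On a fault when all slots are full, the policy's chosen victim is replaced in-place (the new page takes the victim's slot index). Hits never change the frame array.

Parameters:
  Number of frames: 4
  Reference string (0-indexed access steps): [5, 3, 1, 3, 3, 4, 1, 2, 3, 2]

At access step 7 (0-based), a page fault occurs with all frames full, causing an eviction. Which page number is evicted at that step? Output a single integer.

Answer: 5

Derivation:
Step 0: ref 5 -> FAULT, frames=[5,-,-,-]
Step 1: ref 3 -> FAULT, frames=[5,3,-,-]
Step 2: ref 1 -> FAULT, frames=[5,3,1,-]
Step 3: ref 3 -> HIT, frames=[5,3,1,-]
Step 4: ref 3 -> HIT, frames=[5,3,1,-]
Step 5: ref 4 -> FAULT, frames=[5,3,1,4]
Step 6: ref 1 -> HIT, frames=[5,3,1,4]
Step 7: ref 2 -> FAULT, evict 5, frames=[2,3,1,4]
At step 7: evicted page 5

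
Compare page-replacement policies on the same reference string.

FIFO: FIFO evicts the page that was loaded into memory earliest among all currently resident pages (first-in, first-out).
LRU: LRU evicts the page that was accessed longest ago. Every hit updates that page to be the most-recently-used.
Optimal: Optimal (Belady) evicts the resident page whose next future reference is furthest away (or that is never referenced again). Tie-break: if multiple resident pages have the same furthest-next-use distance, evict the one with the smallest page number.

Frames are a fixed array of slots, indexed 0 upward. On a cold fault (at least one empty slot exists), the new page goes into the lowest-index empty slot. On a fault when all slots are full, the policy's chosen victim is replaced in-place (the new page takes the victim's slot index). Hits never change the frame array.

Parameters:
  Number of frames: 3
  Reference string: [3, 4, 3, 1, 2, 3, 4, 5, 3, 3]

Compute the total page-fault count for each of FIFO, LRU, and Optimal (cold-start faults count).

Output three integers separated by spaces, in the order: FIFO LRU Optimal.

Answer: 7 6 5

Derivation:
--- FIFO ---
  step 0: ref 3 -> FAULT, frames=[3,-,-] (faults so far: 1)
  step 1: ref 4 -> FAULT, frames=[3,4,-] (faults so far: 2)
  step 2: ref 3 -> HIT, frames=[3,4,-] (faults so far: 2)
  step 3: ref 1 -> FAULT, frames=[3,4,1] (faults so far: 3)
  step 4: ref 2 -> FAULT, evict 3, frames=[2,4,1] (faults so far: 4)
  step 5: ref 3 -> FAULT, evict 4, frames=[2,3,1] (faults so far: 5)
  step 6: ref 4 -> FAULT, evict 1, frames=[2,3,4] (faults so far: 6)
  step 7: ref 5 -> FAULT, evict 2, frames=[5,3,4] (faults so far: 7)
  step 8: ref 3 -> HIT, frames=[5,3,4] (faults so far: 7)
  step 9: ref 3 -> HIT, frames=[5,3,4] (faults so far: 7)
  FIFO total faults: 7
--- LRU ---
  step 0: ref 3 -> FAULT, frames=[3,-,-] (faults so far: 1)
  step 1: ref 4 -> FAULT, frames=[3,4,-] (faults so far: 2)
  step 2: ref 3 -> HIT, frames=[3,4,-] (faults so far: 2)
  step 3: ref 1 -> FAULT, frames=[3,4,1] (faults so far: 3)
  step 4: ref 2 -> FAULT, evict 4, frames=[3,2,1] (faults so far: 4)
  step 5: ref 3 -> HIT, frames=[3,2,1] (faults so far: 4)
  step 6: ref 4 -> FAULT, evict 1, frames=[3,2,4] (faults so far: 5)
  step 7: ref 5 -> FAULT, evict 2, frames=[3,5,4] (faults so far: 6)
  step 8: ref 3 -> HIT, frames=[3,5,4] (faults so far: 6)
  step 9: ref 3 -> HIT, frames=[3,5,4] (faults so far: 6)
  LRU total faults: 6
--- Optimal ---
  step 0: ref 3 -> FAULT, frames=[3,-,-] (faults so far: 1)
  step 1: ref 4 -> FAULT, frames=[3,4,-] (faults so far: 2)
  step 2: ref 3 -> HIT, frames=[3,4,-] (faults so far: 2)
  step 3: ref 1 -> FAULT, frames=[3,4,1] (faults so far: 3)
  step 4: ref 2 -> FAULT, evict 1, frames=[3,4,2] (faults so far: 4)
  step 5: ref 3 -> HIT, frames=[3,4,2] (faults so far: 4)
  step 6: ref 4 -> HIT, frames=[3,4,2] (faults so far: 4)
  step 7: ref 5 -> FAULT, evict 2, frames=[3,4,5] (faults so far: 5)
  step 8: ref 3 -> HIT, frames=[3,4,5] (faults so far: 5)
  step 9: ref 3 -> HIT, frames=[3,4,5] (faults so far: 5)
  Optimal total faults: 5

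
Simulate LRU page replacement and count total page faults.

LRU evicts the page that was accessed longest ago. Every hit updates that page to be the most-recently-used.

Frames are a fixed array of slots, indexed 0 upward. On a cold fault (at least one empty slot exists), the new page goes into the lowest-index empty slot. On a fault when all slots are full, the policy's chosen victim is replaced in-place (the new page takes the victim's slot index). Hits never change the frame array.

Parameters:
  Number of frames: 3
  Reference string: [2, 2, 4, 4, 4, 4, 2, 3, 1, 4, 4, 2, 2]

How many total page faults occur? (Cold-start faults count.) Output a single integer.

Step 0: ref 2 → FAULT, frames=[2,-,-]
Step 1: ref 2 → HIT, frames=[2,-,-]
Step 2: ref 4 → FAULT, frames=[2,4,-]
Step 3: ref 4 → HIT, frames=[2,4,-]
Step 4: ref 4 → HIT, frames=[2,4,-]
Step 5: ref 4 → HIT, frames=[2,4,-]
Step 6: ref 2 → HIT, frames=[2,4,-]
Step 7: ref 3 → FAULT, frames=[2,4,3]
Step 8: ref 1 → FAULT (evict 4), frames=[2,1,3]
Step 9: ref 4 → FAULT (evict 2), frames=[4,1,3]
Step 10: ref 4 → HIT, frames=[4,1,3]
Step 11: ref 2 → FAULT (evict 3), frames=[4,1,2]
Step 12: ref 2 → HIT, frames=[4,1,2]
Total faults: 6

Answer: 6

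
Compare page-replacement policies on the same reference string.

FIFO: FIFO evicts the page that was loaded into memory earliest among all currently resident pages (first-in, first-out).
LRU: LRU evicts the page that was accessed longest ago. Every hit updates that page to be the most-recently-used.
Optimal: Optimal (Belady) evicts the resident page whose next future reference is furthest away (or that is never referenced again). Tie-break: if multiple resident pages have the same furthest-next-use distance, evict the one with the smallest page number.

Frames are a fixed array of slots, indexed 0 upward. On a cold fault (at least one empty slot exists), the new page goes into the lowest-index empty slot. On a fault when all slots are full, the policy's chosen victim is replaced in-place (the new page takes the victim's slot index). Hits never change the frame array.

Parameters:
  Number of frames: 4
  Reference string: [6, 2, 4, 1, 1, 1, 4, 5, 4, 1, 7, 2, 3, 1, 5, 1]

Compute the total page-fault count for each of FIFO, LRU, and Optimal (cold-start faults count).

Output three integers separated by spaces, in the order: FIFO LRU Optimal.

Answer: 10 9 7

Derivation:
--- FIFO ---
  step 0: ref 6 -> FAULT, frames=[6,-,-,-] (faults so far: 1)
  step 1: ref 2 -> FAULT, frames=[6,2,-,-] (faults so far: 2)
  step 2: ref 4 -> FAULT, frames=[6,2,4,-] (faults so far: 3)
  step 3: ref 1 -> FAULT, frames=[6,2,4,1] (faults so far: 4)
  step 4: ref 1 -> HIT, frames=[6,2,4,1] (faults so far: 4)
  step 5: ref 1 -> HIT, frames=[6,2,4,1] (faults so far: 4)
  step 6: ref 4 -> HIT, frames=[6,2,4,1] (faults so far: 4)
  step 7: ref 5 -> FAULT, evict 6, frames=[5,2,4,1] (faults so far: 5)
  step 8: ref 4 -> HIT, frames=[5,2,4,1] (faults so far: 5)
  step 9: ref 1 -> HIT, frames=[5,2,4,1] (faults so far: 5)
  step 10: ref 7 -> FAULT, evict 2, frames=[5,7,4,1] (faults so far: 6)
  step 11: ref 2 -> FAULT, evict 4, frames=[5,7,2,1] (faults so far: 7)
  step 12: ref 3 -> FAULT, evict 1, frames=[5,7,2,3] (faults so far: 8)
  step 13: ref 1 -> FAULT, evict 5, frames=[1,7,2,3] (faults so far: 9)
  step 14: ref 5 -> FAULT, evict 7, frames=[1,5,2,3] (faults so far: 10)
  step 15: ref 1 -> HIT, frames=[1,5,2,3] (faults so far: 10)
  FIFO total faults: 10
--- LRU ---
  step 0: ref 6 -> FAULT, frames=[6,-,-,-] (faults so far: 1)
  step 1: ref 2 -> FAULT, frames=[6,2,-,-] (faults so far: 2)
  step 2: ref 4 -> FAULT, frames=[6,2,4,-] (faults so far: 3)
  step 3: ref 1 -> FAULT, frames=[6,2,4,1] (faults so far: 4)
  step 4: ref 1 -> HIT, frames=[6,2,4,1] (faults so far: 4)
  step 5: ref 1 -> HIT, frames=[6,2,4,1] (faults so far: 4)
  step 6: ref 4 -> HIT, frames=[6,2,4,1] (faults so far: 4)
  step 7: ref 5 -> FAULT, evict 6, frames=[5,2,4,1] (faults so far: 5)
  step 8: ref 4 -> HIT, frames=[5,2,4,1] (faults so far: 5)
  step 9: ref 1 -> HIT, frames=[5,2,4,1] (faults so far: 5)
  step 10: ref 7 -> FAULT, evict 2, frames=[5,7,4,1] (faults so far: 6)
  step 11: ref 2 -> FAULT, evict 5, frames=[2,7,4,1] (faults so far: 7)
  step 12: ref 3 -> FAULT, evict 4, frames=[2,7,3,1] (faults so far: 8)
  step 13: ref 1 -> HIT, frames=[2,7,3,1] (faults so far: 8)
  step 14: ref 5 -> FAULT, evict 7, frames=[2,5,3,1] (faults so far: 9)
  step 15: ref 1 -> HIT, frames=[2,5,3,1] (faults so far: 9)
  LRU total faults: 9
--- Optimal ---
  step 0: ref 6 -> FAULT, frames=[6,-,-,-] (faults so far: 1)
  step 1: ref 2 -> FAULT, frames=[6,2,-,-] (faults so far: 2)
  step 2: ref 4 -> FAULT, frames=[6,2,4,-] (faults so far: 3)
  step 3: ref 1 -> FAULT, frames=[6,2,4,1] (faults so far: 4)
  step 4: ref 1 -> HIT, frames=[6,2,4,1] (faults so far: 4)
  step 5: ref 1 -> HIT, frames=[6,2,4,1] (faults so far: 4)
  step 6: ref 4 -> HIT, frames=[6,2,4,1] (faults so far: 4)
  step 7: ref 5 -> FAULT, evict 6, frames=[5,2,4,1] (faults so far: 5)
  step 8: ref 4 -> HIT, frames=[5,2,4,1] (faults so far: 5)
  step 9: ref 1 -> HIT, frames=[5,2,4,1] (faults so far: 5)
  step 10: ref 7 -> FAULT, evict 4, frames=[5,2,7,1] (faults so far: 6)
  step 11: ref 2 -> HIT, frames=[5,2,7,1] (faults so far: 6)
  step 12: ref 3 -> FAULT, evict 2, frames=[5,3,7,1] (faults so far: 7)
  step 13: ref 1 -> HIT, frames=[5,3,7,1] (faults so far: 7)
  step 14: ref 5 -> HIT, frames=[5,3,7,1] (faults so far: 7)
  step 15: ref 1 -> HIT, frames=[5,3,7,1] (faults so far: 7)
  Optimal total faults: 7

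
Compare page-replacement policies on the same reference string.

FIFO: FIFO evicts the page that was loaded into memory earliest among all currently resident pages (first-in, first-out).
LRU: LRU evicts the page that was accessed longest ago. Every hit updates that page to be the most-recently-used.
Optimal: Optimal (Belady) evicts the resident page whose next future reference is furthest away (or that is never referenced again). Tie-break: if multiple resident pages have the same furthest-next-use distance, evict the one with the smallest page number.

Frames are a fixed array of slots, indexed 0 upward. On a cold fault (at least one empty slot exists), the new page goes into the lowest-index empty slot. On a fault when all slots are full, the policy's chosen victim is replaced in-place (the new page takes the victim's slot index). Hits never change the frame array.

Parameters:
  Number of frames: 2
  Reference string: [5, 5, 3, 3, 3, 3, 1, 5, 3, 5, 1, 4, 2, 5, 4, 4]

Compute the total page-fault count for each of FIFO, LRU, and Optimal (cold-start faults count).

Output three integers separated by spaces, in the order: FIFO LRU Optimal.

--- FIFO ---
  step 0: ref 5 -> FAULT, frames=[5,-] (faults so far: 1)
  step 1: ref 5 -> HIT, frames=[5,-] (faults so far: 1)
  step 2: ref 3 -> FAULT, frames=[5,3] (faults so far: 2)
  step 3: ref 3 -> HIT, frames=[5,3] (faults so far: 2)
  step 4: ref 3 -> HIT, frames=[5,3] (faults so far: 2)
  step 5: ref 3 -> HIT, frames=[5,3] (faults so far: 2)
  step 6: ref 1 -> FAULT, evict 5, frames=[1,3] (faults so far: 3)
  step 7: ref 5 -> FAULT, evict 3, frames=[1,5] (faults so far: 4)
  step 8: ref 3 -> FAULT, evict 1, frames=[3,5] (faults so far: 5)
  step 9: ref 5 -> HIT, frames=[3,5] (faults so far: 5)
  step 10: ref 1 -> FAULT, evict 5, frames=[3,1] (faults so far: 6)
  step 11: ref 4 -> FAULT, evict 3, frames=[4,1] (faults so far: 7)
  step 12: ref 2 -> FAULT, evict 1, frames=[4,2] (faults so far: 8)
  step 13: ref 5 -> FAULT, evict 4, frames=[5,2] (faults so far: 9)
  step 14: ref 4 -> FAULT, evict 2, frames=[5,4] (faults so far: 10)
  step 15: ref 4 -> HIT, frames=[5,4] (faults so far: 10)
  FIFO total faults: 10
--- LRU ---
  step 0: ref 5 -> FAULT, frames=[5,-] (faults so far: 1)
  step 1: ref 5 -> HIT, frames=[5,-] (faults so far: 1)
  step 2: ref 3 -> FAULT, frames=[5,3] (faults so far: 2)
  step 3: ref 3 -> HIT, frames=[5,3] (faults so far: 2)
  step 4: ref 3 -> HIT, frames=[5,3] (faults so far: 2)
  step 5: ref 3 -> HIT, frames=[5,3] (faults so far: 2)
  step 6: ref 1 -> FAULT, evict 5, frames=[1,3] (faults so far: 3)
  step 7: ref 5 -> FAULT, evict 3, frames=[1,5] (faults so far: 4)
  step 8: ref 3 -> FAULT, evict 1, frames=[3,5] (faults so far: 5)
  step 9: ref 5 -> HIT, frames=[3,5] (faults so far: 5)
  step 10: ref 1 -> FAULT, evict 3, frames=[1,5] (faults so far: 6)
  step 11: ref 4 -> FAULT, evict 5, frames=[1,4] (faults so far: 7)
  step 12: ref 2 -> FAULT, evict 1, frames=[2,4] (faults so far: 8)
  step 13: ref 5 -> FAULT, evict 4, frames=[2,5] (faults so far: 9)
  step 14: ref 4 -> FAULT, evict 2, frames=[4,5] (faults so far: 10)
  step 15: ref 4 -> HIT, frames=[4,5] (faults so far: 10)
  LRU total faults: 10
--- Optimal ---
  step 0: ref 5 -> FAULT, frames=[5,-] (faults so far: 1)
  step 1: ref 5 -> HIT, frames=[5,-] (faults so far: 1)
  step 2: ref 3 -> FAULT, frames=[5,3] (faults so far: 2)
  step 3: ref 3 -> HIT, frames=[5,3] (faults so far: 2)
  step 4: ref 3 -> HIT, frames=[5,3] (faults so far: 2)
  step 5: ref 3 -> HIT, frames=[5,3] (faults so far: 2)
  step 6: ref 1 -> FAULT, evict 3, frames=[5,1] (faults so far: 3)
  step 7: ref 5 -> HIT, frames=[5,1] (faults so far: 3)
  step 8: ref 3 -> FAULT, evict 1, frames=[5,3] (faults so far: 4)
  step 9: ref 5 -> HIT, frames=[5,3] (faults so far: 4)
  step 10: ref 1 -> FAULT, evict 3, frames=[5,1] (faults so far: 5)
  step 11: ref 4 -> FAULT, evict 1, frames=[5,4] (faults so far: 6)
  step 12: ref 2 -> FAULT, evict 4, frames=[5,2] (faults so far: 7)
  step 13: ref 5 -> HIT, frames=[5,2] (faults so far: 7)
  step 14: ref 4 -> FAULT, evict 2, frames=[5,4] (faults so far: 8)
  step 15: ref 4 -> HIT, frames=[5,4] (faults so far: 8)
  Optimal total faults: 8

Answer: 10 10 8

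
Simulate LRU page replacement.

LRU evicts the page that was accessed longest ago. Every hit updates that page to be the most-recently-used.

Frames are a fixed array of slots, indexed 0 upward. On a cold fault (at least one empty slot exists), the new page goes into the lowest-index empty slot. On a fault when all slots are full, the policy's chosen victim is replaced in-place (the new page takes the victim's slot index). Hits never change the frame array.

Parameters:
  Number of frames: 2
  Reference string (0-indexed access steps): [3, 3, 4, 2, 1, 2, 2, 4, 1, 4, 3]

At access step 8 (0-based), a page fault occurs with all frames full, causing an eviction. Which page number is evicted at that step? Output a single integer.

Step 0: ref 3 -> FAULT, frames=[3,-]
Step 1: ref 3 -> HIT, frames=[3,-]
Step 2: ref 4 -> FAULT, frames=[3,4]
Step 3: ref 2 -> FAULT, evict 3, frames=[2,4]
Step 4: ref 1 -> FAULT, evict 4, frames=[2,1]
Step 5: ref 2 -> HIT, frames=[2,1]
Step 6: ref 2 -> HIT, frames=[2,1]
Step 7: ref 4 -> FAULT, evict 1, frames=[2,4]
Step 8: ref 1 -> FAULT, evict 2, frames=[1,4]
At step 8: evicted page 2

Answer: 2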